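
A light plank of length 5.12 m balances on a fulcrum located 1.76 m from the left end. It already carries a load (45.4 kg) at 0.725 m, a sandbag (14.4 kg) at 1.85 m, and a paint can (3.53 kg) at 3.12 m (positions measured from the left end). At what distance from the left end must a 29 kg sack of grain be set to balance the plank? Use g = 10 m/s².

x ≈ 3.17 m from the left end

Take moments about the fulcrum (at 1.76 m from the left end).
Load: 45.4 × 10 = 454 N down at 0.725 m → arm 1.035 m, τ = 454 × 1.035 = 469.9 N·m counterclockwise.
Sandbag: 14.4 × 10 = 144 N down at 1.85 m → arm 0.09 m, τ = 144 × 0.09 = 12.96 N·m clockwise.
Paint can: 3.53 × 10 = 35.3 N down at 3.12 m → arm 1.36 m, τ = 35.3 × 1.36 = 48.01 N·m clockwise.
Net moment of existing loads = 408.9 N·m counterclockwise.
The sack of grain weighs 29 × 10 = 290 N and must supply an equal clockwise moment, so its lever arm about the fulcrum is 408.9 / 290 = 1.41 m.
That puts it at 1.76 + 1.41 = 3.17 m from the left end.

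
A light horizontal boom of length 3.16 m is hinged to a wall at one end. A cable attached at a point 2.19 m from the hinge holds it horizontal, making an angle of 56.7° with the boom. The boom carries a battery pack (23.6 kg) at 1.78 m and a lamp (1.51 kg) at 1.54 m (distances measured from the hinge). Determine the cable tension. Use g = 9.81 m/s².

T ≈ 238 N

About the hinge:
Battery pack: 23.6 × 9.81 = 231.5 N down at 1.78 m → arm 1.78 m, τ = 231.5 × 1.78 = 412.1 N·m clockwise.
Lamp: 1.51 × 9.81 = 14.81 N down at 1.54 m → arm 1.54 m, τ = 14.81 × 1.54 = 22.81 N·m clockwise.
Total clockwise load moment = 434.9 N·m.
The cable tension T acts at 2.19 m; only its component perpendicular to the boom, T sinθ, produces torque. sin 56.7° = 0.8358.
Balancing moments: T × 2.19 × 0.8358 = 434.9, giving T = 434.9 / 1.83 = 238 N.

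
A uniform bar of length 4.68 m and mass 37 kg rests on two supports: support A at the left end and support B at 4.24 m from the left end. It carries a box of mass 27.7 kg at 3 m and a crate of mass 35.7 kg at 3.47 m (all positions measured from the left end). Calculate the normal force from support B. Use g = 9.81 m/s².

R_B ≈ 679 N

About support A:
Beam weight: 37 × 9.81 = 363 N down at 2.34 m → arm 2.34 m, τ = 363 × 2.34 = 849.4 N·m clockwise.
Box: 27.7 × 9.81 = 271.7 N down at 3 m → arm 3 m, τ = 271.7 × 3 = 815.1 N·m clockwise.
Crate: 35.7 × 9.81 = 350.2 N down at 3.47 m → arm 3.47 m, τ = 350.2 × 3.47 = 1215 N·m clockwise.
Net load moment about support A = 2880 N·m clockwise.
Reaction R at support B is upward at 4.24 m, arm 4.24 m → moment R × 4.24 counterclockwise.
Στ = 0 ⇒ R × 4.24 = 2880 ⇒ R = 679 N.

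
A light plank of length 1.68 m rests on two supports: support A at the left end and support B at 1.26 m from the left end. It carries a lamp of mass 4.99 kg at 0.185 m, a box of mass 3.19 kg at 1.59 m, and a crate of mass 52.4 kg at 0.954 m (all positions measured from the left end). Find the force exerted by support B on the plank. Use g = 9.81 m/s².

Choose support A as the axis so its reaction then has zero moment arm.
Lamp: 4.99 × 9.81 = 48.95 N down at 0.185 m → arm 0.185 m, τ = 48.95 × 0.185 = 9.056 N·m clockwise.
Box: 3.19 × 9.81 = 31.29 N down at 1.59 m → arm 1.59 m, τ = 31.29 × 1.59 = 49.75 N·m clockwise.
Crate: 52.4 × 9.81 = 514 N down at 0.954 m → arm 0.954 m, τ = 514 × 0.954 = 490.4 N·m clockwise.
Net load moment about support A = 549.2 N·m clockwise.
Reaction R at support B is upward at 1.26 m, arm 1.26 m → moment R × 1.26 counterclockwise.
Στ = 0 ⇒ R × 1.26 = 549.2 ⇒ R = 436 N.

R_B ≈ 436 N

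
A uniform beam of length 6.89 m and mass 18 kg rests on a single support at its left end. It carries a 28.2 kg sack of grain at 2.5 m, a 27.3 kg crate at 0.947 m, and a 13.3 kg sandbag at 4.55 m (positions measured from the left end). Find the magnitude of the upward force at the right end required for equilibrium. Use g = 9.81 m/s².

About the left end:
Beam weight: 18 × 9.81 = 176.6 N down at 3.445 m → arm 3.445 m, τ = 176.6 × 3.445 = 608.4 N·m clockwise.
Sack of grain: 28.2 × 9.81 = 276.6 N down at 2.5 m → arm 2.5 m, τ = 276.6 × 2.5 = 691.5 N·m clockwise.
Crate: 27.3 × 9.81 = 267.8 N down at 0.947 m → arm 0.947 m, τ = 267.8 × 0.947 = 253.6 N·m clockwise.
Sandbag: 13.3 × 9.81 = 130.5 N down at 4.55 m → arm 4.55 m, τ = 130.5 × 4.55 = 593.8 N·m clockwise.
Net moment of the loads = 2147 N·m clockwise.
The upward force F acts at the right end, arm 6.89 m, giving F × 6.89 counterclockwise.
Balancing moments: F × 6.89 = 2147, giving F = 2147 / 6.89 = 312 N.

F ≈ 312 N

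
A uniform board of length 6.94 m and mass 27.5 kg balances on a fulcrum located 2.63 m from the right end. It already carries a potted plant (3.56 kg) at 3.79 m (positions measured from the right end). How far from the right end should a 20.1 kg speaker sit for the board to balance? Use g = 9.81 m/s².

x ≈ 1.28 m from the right end

Choose the fulcrum (at 2.63 m from the right end) as the axis so the support reaction has zero arm there.
Beam weight: 27.5 × 9.81 = 269.8 N down at 3.47 m → arm 0.84 m, τ = 269.8 × 0.84 = 226.6 N·m counterclockwise.
Potted plant: 3.56 × 9.81 = 34.92 N down at 3.79 m → arm 1.16 m, τ = 34.92 × 1.16 = 40.51 N·m counterclockwise.
Net moment of existing loads = 267.1 N·m counterclockwise.
The speaker weighs 20.1 × 9.81 = 197.2 N and must supply an equal clockwise moment, so its lever arm about the fulcrum is 267.1 / 197.2 = 1.35 m.
That puts it at 2.63 − 1.35 = 1.28 m from the right end.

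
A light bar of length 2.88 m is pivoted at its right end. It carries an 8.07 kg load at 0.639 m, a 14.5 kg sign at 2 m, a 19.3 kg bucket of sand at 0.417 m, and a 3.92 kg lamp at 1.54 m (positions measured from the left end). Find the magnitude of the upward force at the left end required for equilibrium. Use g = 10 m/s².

Sum moments about the right end (the unknown pivot reaction has zero arm there).
Load: 8.07 × 10 = 80.7 N down at 0.639 m → arm 2.241 m, τ = 80.7 × 2.241 = 180.8 N·m counterclockwise.
Sign: 14.5 × 10 = 145 N down at 2 m → arm 0.88 m, τ = 145 × 0.88 = 127.6 N·m counterclockwise.
Bucket of sand: 19.3 × 10 = 193 N down at 0.417 m → arm 2.463 m, τ = 193 × 2.463 = 475.4 N·m counterclockwise.
Lamp: 3.92 × 10 = 39.2 N down at 1.54 m → arm 1.34 m, τ = 39.2 × 1.34 = 52.53 N·m counterclockwise.
Net moment of the loads = 836.3 N·m counterclockwise.
The upward force F acts at the left end, arm 2.88 m, giving F × 2.88 clockwise.
For rotational equilibrium, F × 2.88 = 836.3, so F = 836.3 / 2.88 = 290 N.

F ≈ 290 N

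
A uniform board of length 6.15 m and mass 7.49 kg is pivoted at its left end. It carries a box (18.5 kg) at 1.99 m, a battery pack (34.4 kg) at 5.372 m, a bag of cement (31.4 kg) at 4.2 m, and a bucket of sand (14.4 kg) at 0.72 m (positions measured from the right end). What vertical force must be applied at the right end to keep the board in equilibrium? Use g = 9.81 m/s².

About the left end:
Beam weight: 7.49 × 9.81 = 73.48 N down at 3.075 m → arm 3.075 m, τ = 73.48 × 3.075 = 226 N·m clockwise.
Box: 18.5 × 9.81 = 181.5 N down at 1.99 m → arm 4.16 m, τ = 181.5 × 4.16 = 755 N·m clockwise.
Battery pack: 34.4 × 9.81 = 337.5 N down at 5.372 m → arm 0.778 m, τ = 337.5 × 0.778 = 262.6 N·m clockwise.
Bag of cement: 31.4 × 9.81 = 308 N down at 4.2 m → arm 1.95 m, τ = 308 × 1.95 = 600.6 N·m clockwise.
Bucket of sand: 14.4 × 9.81 = 141.3 N down at 0.72 m → arm 5.43 m, τ = 141.3 × 5.43 = 767.3 N·m clockwise.
Net moment of the loads = 2612 N·m clockwise.
The upward force F acts at the right end, arm 6.15 m, giving F × 6.15 counterclockwise.
Balancing moments: F × 6.15 = 2612, giving F = 2612 / 6.15 = 425 N.

F ≈ 425 N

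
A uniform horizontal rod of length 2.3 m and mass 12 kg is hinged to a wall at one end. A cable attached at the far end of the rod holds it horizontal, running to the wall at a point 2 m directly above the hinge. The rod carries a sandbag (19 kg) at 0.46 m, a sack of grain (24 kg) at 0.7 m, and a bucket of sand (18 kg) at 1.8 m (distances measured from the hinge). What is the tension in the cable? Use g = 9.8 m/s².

Sum moments about the hinge (the unknown hinge reaction has zero arm there).
Beam weight: 12 × 9.8 = 117.6 N down at 1.15 m → arm 1.15 m, τ = 117.6 × 1.15 = 135.2 N·m clockwise.
Sandbag: 19 × 9.8 = 186.2 N down at 0.46 m → arm 0.46 m, τ = 186.2 × 0.46 = 85.65 N·m clockwise.
Sack of grain: 24 × 9.8 = 235.2 N down at 0.7 m → arm 0.7 m, τ = 235.2 × 0.7 = 164.6 N·m clockwise.
Bucket of sand: 18 × 9.8 = 176.4 N down at 1.8 m → arm 1.8 m, τ = 176.4 × 1.8 = 317.5 N·m clockwise.
Total clockwise load moment = 703 N·m.
The cable tension T acts at 2.3 m; only its component perpendicular to the rod, T sinθ, produces torque. sinθ = h/√(h²+d²) = 2/√(2²+2.3²) = 0.6562.
Balancing moments: T × 2.3 × 0.6562 = 703, giving T = 703 / 1.509 = 466 N.

T ≈ 466 N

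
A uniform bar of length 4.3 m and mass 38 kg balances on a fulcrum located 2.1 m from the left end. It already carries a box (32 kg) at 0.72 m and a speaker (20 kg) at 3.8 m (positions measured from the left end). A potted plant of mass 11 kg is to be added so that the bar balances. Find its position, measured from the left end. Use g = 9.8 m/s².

x ≈ 2.85 m from the left end

Choose the fulcrum (at 2.1 m from the left end) as the axis so the support reaction has zero arm there.
Beam weight: 38 × 9.8 = 372.4 N down at 2.15 m → arm 0.05 m, τ = 372.4 × 0.05 = 18.62 N·m clockwise.
Box: 32 × 9.8 = 313.6 N down at 0.72 m → arm 1.38 m, τ = 313.6 × 1.38 = 432.8 N·m counterclockwise.
Speaker: 20 × 9.8 = 196 N down at 3.8 m → arm 1.7 m, τ = 196 × 1.7 = 333.2 N·m clockwise.
Net moment of existing loads = 80.98 N·m counterclockwise.
The potted plant weighs 11 × 9.8 = 107.8 N and must supply an equal clockwise moment, so its lever arm about the fulcrum is 80.98 / 107.8 = 0.751 m.
That puts it at 2.1 + 0.751 = 2.85 m from the left end.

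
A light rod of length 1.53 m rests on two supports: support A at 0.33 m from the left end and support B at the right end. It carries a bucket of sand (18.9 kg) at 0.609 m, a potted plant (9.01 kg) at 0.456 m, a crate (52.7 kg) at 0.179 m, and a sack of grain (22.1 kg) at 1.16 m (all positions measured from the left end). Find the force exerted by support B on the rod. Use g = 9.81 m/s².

R_B ≈ 137 N

Take moments about support A.
Bucket of sand: 18.9 × 9.81 = 185.4 N down at 0.609 m → arm 0.279 m, τ = 185.4 × 0.279 = 51.73 N·m clockwise.
Potted plant: 9.01 × 9.81 = 88.39 N down at 0.456 m → arm 0.126 m, τ = 88.39 × 0.126 = 11.14 N·m clockwise.
Crate: 52.7 × 9.81 = 517 N down at 0.179 m → arm 0.151 m, τ = 517 × 0.151 = 78.07 N·m counterclockwise.
Sack of grain: 22.1 × 9.81 = 216.8 N down at 1.16 m → arm 0.83 m, τ = 216.8 × 0.83 = 179.9 N·m clockwise.
Net load moment about support A = 164.7 N·m clockwise.
Reaction R at support B is upward at 1.53 m, arm 1.2 m → moment R × 1.2 counterclockwise.
Balancing moments: R × 1.2 = 164.7, giving R = 137 N.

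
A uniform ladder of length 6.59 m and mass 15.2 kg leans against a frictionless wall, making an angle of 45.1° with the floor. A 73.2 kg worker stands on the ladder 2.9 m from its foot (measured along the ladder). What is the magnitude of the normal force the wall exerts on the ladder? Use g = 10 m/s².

Taking torques about the foot of the ladder:
Ladder weight 15.2×10 = 152 N acts at 3.295 m along the ladder; its horizontal arm is 3.295·cos45.1° = 2.326 m → τ = 353.6 N·m clockwise.
Worker: 73.2×10 = 732 N at 2.9 m → arm 2.047 m → τ = 1498 N·m clockwise.
Wall normal N acts horizontally at the top; its moment arm is the height L sinθ = 6.59·sin45.1° = 4.668 m, counterclockwise.
Balancing moments: N × 4.668 = 1852, giving N = 397 N.

N_wall ≈ 397 N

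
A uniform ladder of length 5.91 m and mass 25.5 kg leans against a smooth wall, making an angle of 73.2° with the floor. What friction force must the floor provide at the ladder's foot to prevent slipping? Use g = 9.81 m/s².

f ≈ 37.8 N

About the foot of the ladder:
Ladder weight 25.5×9.81 = 250.2 N acts at 2.955 m along the ladder; its horizontal arm is 2.955·cos73.2° = 0.8541 m → τ = 213.7 N·m clockwise.
Wall normal N acts horizontally at the top; its moment arm is the height L sinθ = 5.91·sin73.2° = 5.658 m, counterclockwise.
Setting net torque to zero: N × 5.658 = 213.7 → N = 37.8 N.
ΣFx = 0: friction at the foot balances the wall's push, so f = N_wall = 37.8 N.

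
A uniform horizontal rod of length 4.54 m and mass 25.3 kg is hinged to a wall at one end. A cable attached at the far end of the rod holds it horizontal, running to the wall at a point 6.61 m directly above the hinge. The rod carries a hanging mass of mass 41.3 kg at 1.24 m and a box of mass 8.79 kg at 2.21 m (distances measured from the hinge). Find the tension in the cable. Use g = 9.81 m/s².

T ≈ 336 N

Taking torques about the hinge:
Beam weight: 25.3 × 9.81 = 248.2 N down at 2.27 m → arm 2.27 m, τ = 248.2 × 2.27 = 563.4 N·m clockwise.
Hanging mass: 41.3 × 9.81 = 405.2 N down at 1.24 m → arm 1.24 m, τ = 405.2 × 1.24 = 502.4 N·m clockwise.
Box: 8.79 × 9.81 = 86.23 N down at 2.21 m → arm 2.21 m, τ = 86.23 × 2.21 = 190.6 N·m clockwise.
Total clockwise load moment = 1256 N·m.
The cable tension T acts at 4.54 m; only its component perpendicular to the rod, T sinθ, produces torque. sinθ = h/√(h²+d²) = 6.61/√(6.61²+4.54²) = 0.8243.
For rotational equilibrium, T × 4.54 × 0.8243 = 1256, so T = 1256 / 3.742 = 336 N.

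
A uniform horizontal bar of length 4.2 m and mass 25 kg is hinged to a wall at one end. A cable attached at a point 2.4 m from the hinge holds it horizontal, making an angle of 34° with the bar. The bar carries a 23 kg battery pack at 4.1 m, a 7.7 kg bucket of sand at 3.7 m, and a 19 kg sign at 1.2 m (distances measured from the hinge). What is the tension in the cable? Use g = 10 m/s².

T ≈ 1480 N

Choose the hinge as the axis so the unknown hinge reaction has zero arm there.
Beam weight: 25 × 10 = 250 N down at 2.1 m → arm 2.1 m, τ = 250 × 2.1 = 525 N·m clockwise.
Battery pack: 23 × 10 = 230 N down at 4.1 m → arm 4.1 m, τ = 230 × 4.1 = 943 N·m clockwise.
Bucket of sand: 7.7 × 10 = 77 N down at 3.7 m → arm 3.7 m, τ = 77 × 3.7 = 284.9 N·m clockwise.
Sign: 19 × 10 = 190 N down at 1.2 m → arm 1.2 m, τ = 190 × 1.2 = 228 N·m clockwise.
Total clockwise load moment = 1981 N·m.
The cable tension T acts at 2.4 m; only its component perpendicular to the bar, T sinθ, produces torque. sin 34° = 0.5592.
Setting net torque to zero: T × 2.4 × 0.5592 = 1981 → T = 1981 / 1.342 = 1480 N.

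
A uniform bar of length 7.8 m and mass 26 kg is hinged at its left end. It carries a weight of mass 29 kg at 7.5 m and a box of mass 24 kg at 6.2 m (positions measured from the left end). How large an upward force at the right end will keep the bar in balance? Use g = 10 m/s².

Choose the left end as the axis so the unknown pivot reaction has zero arm there.
Beam weight: 26 × 10 = 260 N down at 3.9 m → arm 3.9 m, τ = 260 × 3.9 = 1014 N·m clockwise.
Weight: 29 × 10 = 290 N down at 7.5 m → arm 7.5 m, τ = 290 × 7.5 = 2175 N·m clockwise.
Box: 24 × 10 = 240 N down at 6.2 m → arm 6.2 m, τ = 240 × 6.2 = 1488 N·m clockwise.
Net moment of the loads = 4677 N·m clockwise.
The upward force F acts at the right end, arm 7.8 m, giving F × 7.8 counterclockwise.
For rotational equilibrium, F × 7.8 = 4677, so F = 4677 / 7.8 = 600 N.

F ≈ 600 N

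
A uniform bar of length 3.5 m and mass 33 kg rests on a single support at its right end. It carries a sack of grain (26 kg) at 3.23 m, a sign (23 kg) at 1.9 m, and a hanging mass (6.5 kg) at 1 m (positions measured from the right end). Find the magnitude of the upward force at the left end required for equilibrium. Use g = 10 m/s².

F ≈ 548 N

Take moments about the right end.
Beam weight: 33 × 10 = 330 N down at 1.75 m → arm 1.75 m, τ = 330 × 1.75 = 577.5 N·m counterclockwise.
Sack of grain: 26 × 10 = 260 N down at 3.23 m → arm 3.23 m, τ = 260 × 3.23 = 839.8 N·m counterclockwise.
Sign: 23 × 10 = 230 N down at 1.9 m → arm 1.9 m, τ = 230 × 1.9 = 437 N·m counterclockwise.
Hanging mass: 6.5 × 10 = 65 N down at 1 m → arm 1 m, τ = 65 × 1 = 65 N·m counterclockwise.
Net moment of the loads = 1919 N·m counterclockwise.
The upward force F acts at the left end, arm 3.5 m, giving F × 3.5 clockwise.
Balancing moments: F × 3.5 = 1919, giving F = 1919 / 3.5 = 548 N.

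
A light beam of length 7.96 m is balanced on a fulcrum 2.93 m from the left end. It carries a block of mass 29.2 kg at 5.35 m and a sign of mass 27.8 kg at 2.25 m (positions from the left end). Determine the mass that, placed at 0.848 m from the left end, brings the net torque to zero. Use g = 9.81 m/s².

m ≈ 24.9 kg

Take moments about the fulcrum (at 2.93 m from the left end).
Block: 29.2 × 9.81 = 286.5 N down at 5.35 m → arm 2.42 m, τ = 286.5 × 2.42 = 693.3 N·m clockwise.
Sign: 27.8 × 9.81 = 272.7 N down at 2.25 m → arm 0.68 m, τ = 272.7 × 0.68 = 185.4 N·m counterclockwise.
Net moment of known loads = 507.9 N·m clockwise.
An unknown mass m at 0.848 m has arm 2.082 m; its moment is m·g·2.082 counterclockwise.
Στ = 0 ⇒ m × 9.81 × 2.082 = 507.9 ⇒ m = 507.9 / (9.81 × 2.082) = 24.9 kg.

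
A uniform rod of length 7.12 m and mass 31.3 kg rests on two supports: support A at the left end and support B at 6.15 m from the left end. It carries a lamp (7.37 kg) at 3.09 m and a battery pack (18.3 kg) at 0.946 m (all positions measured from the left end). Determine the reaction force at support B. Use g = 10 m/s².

Taking torques about support A:
Beam weight: 31.3 × 10 = 313 N down at 3.56 m → arm 3.56 m, τ = 313 × 3.56 = 1114 N·m clockwise.
Lamp: 7.37 × 10 = 73.7 N down at 3.09 m → arm 3.09 m, τ = 73.7 × 3.09 = 227.7 N·m clockwise.
Battery pack: 18.3 × 10 = 183 N down at 0.946 m → arm 0.946 m, τ = 183 × 0.946 = 173.1 N·m clockwise.
Net load moment about support A = 1515 N·m clockwise.
Reaction R at support B is upward at 6.15 m, arm 6.15 m → moment R × 6.15 counterclockwise.
Setting net torque to zero: R × 6.15 = 1515 → R = 246 N.

R_B ≈ 246 N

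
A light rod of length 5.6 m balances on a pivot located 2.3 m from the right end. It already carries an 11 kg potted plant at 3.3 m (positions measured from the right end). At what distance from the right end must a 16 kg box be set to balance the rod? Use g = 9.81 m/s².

Choose the pivot (at 2.3 m from the right end) as the axis so the support reaction has zero arm there.
Potted plant: 11 × 9.81 = 107.9 N down at 3.3 m → arm 1 m, τ = 107.9 × 1 = 107.9 N·m counterclockwise.
Net moment of existing loads = 107.9 N·m counterclockwise.
The box weighs 16 × 9.81 = 157 N and must supply an equal clockwise moment, so its lever arm about the pivot is 107.9 / 157 = 0.687 m.
That puts it at 2.3 − 0.687 = 1.61 m from the right end.

x ≈ 1.61 m from the right end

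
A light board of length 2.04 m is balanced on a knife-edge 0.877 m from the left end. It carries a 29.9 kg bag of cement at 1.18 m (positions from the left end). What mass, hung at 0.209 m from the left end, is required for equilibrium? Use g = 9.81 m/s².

Sum moments about the knife-edge (at 0.877 m from the left end) (the support reaction has zero arm there).
Bag of cement: 29.9 × 9.81 = 293.3 N down at 1.18 m → arm 0.303 m, τ = 293.3 × 0.303 = 88.87 N·m clockwise.
Net moment of known loads = 88.87 N·m clockwise.
An unknown mass m at 0.209 m has arm 0.668 m; its moment is m·g·0.668 counterclockwise.
Balancing moments: m × 9.81 × 0.668 = 88.87, giving m = 88.87 / (9.81 × 0.668) = 13.6 kg.

m ≈ 13.6 kg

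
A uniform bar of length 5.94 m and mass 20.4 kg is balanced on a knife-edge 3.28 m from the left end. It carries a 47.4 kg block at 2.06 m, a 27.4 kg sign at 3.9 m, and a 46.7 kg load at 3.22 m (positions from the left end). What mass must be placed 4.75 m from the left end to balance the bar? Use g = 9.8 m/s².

m ≈ 34 kg

Take moments about the knife-edge (at 3.28 m from the left end).
Beam weight: 20.4 × 9.8 = 199.9 N down at 2.97 m → arm 0.31 m, τ = 199.9 × 0.31 = 61.97 N·m counterclockwise.
Block: 47.4 × 9.8 = 464.5 N down at 2.06 m → arm 1.22 m, τ = 464.5 × 1.22 = 566.7 N·m counterclockwise.
Sign: 27.4 × 9.8 = 268.5 N down at 3.9 m → arm 0.62 m, τ = 268.5 × 0.62 = 166.5 N·m clockwise.
Load: 46.7 × 9.8 = 457.7 N down at 3.22 m → arm 0.06 m, τ = 457.7 × 0.06 = 27.46 N·m counterclockwise.
Net moment of known loads = 489.6 N·m counterclockwise.
An unknown mass m at 4.75 m has arm 1.47 m; its moment is m·g·1.47 clockwise.
Balancing moments: m × 9.8 × 1.47 = 489.6, giving m = 489.6 / (9.8 × 1.47) = 34 kg.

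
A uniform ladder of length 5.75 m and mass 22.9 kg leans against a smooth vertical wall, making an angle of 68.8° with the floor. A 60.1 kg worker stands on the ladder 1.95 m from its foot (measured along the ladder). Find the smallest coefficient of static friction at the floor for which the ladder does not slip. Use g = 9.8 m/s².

μ_min ≈ 0.149

Sum moments about the foot of the ladder (the floor normal and friction both act there and drop out).
Ladder weight 22.9×9.8 = 224.4 N acts at 2.875 m along the ladder; its horizontal arm is 2.875·cos68.8° = 1.04 m → τ = 233.4 N·m clockwise.
Worker: 60.1×9.8 = 589 N at 1.95 m → arm 0.7052 m → τ = 415.4 N·m clockwise.
Wall normal N acts horizontally at the top; its moment arm is the height L sinθ = 5.75·sin68.8° = 5.361 m, counterclockwise.
Balancing moments: N × 5.361 = 648.8, giving N = 121 N.
ΣFx = 0 ⇒ f = N_wall = 121 N. ΣFy = 0 ⇒ N_floor = 813.4 N.
μ_min = f / N_floor = 121 / 813.4 = 0.149.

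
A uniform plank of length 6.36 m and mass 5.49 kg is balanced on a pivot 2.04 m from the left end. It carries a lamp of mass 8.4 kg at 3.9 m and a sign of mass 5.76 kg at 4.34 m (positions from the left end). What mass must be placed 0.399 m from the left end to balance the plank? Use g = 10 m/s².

Taking torques about the pivot (at 2.04 m from the left end):
Beam weight: 5.49 × 10 = 54.9 N down at 3.18 m → arm 1.14 m, τ = 54.9 × 1.14 = 62.59 N·m clockwise.
Lamp: 8.4 × 10 = 84 N down at 3.9 m → arm 1.86 m, τ = 84 × 1.86 = 156.2 N·m clockwise.
Sign: 5.76 × 10 = 57.6 N down at 4.34 m → arm 2.3 m, τ = 57.6 × 2.3 = 132.5 N·m clockwise.
Net moment of known loads = 351.3 N·m clockwise.
An unknown mass m at 0.399 m has arm 1.641 m; its moment is m·g·1.641 counterclockwise.
For rotational equilibrium, m × 10 × 1.641 = 351.3, so m = 351.3 / (10 × 1.641) = 21.4 kg.

m ≈ 21.4 kg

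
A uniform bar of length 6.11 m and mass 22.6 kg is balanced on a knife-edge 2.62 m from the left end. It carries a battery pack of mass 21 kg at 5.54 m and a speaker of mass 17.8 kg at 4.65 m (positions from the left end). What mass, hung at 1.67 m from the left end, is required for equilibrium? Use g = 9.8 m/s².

Choose the knife-edge (at 2.62 m from the left end) as the axis so the support reaction has zero arm there.
Beam weight: 22.6 × 9.8 = 221.5 N down at 3.055 m → arm 0.435 m, τ = 221.5 × 0.435 = 96.35 N·m clockwise.
Battery pack: 21 × 9.8 = 205.8 N down at 5.54 m → arm 2.92 m, τ = 205.8 × 2.92 = 600.9 N·m clockwise.
Speaker: 17.8 × 9.8 = 174.4 N down at 4.65 m → arm 2.03 m, τ = 174.4 × 2.03 = 354 N·m clockwise.
Net moment of known loads = 1051 N·m clockwise.
An unknown mass m at 1.67 m has arm 0.95 m; its moment is m·g·0.95 counterclockwise.
Balancing moments: m × 9.8 × 0.95 = 1051, giving m = 1051 / (9.8 × 0.95) = 113 kg.

m ≈ 113 kg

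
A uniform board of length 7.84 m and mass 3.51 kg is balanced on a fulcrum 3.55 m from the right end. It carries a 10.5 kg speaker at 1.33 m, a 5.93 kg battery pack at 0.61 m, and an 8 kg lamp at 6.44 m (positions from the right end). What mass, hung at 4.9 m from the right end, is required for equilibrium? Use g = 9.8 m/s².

m ≈ 12.1 kg

Take moments about the fulcrum (at 3.55 m from the right end).
Beam weight: 3.51 × 9.8 = 34.4 N down at 3.92 m → arm 0.37 m, τ = 34.4 × 0.37 = 12.73 N·m counterclockwise.
Speaker: 10.5 × 9.8 = 102.9 N down at 1.33 m → arm 2.22 m, τ = 102.9 × 2.22 = 228.4 N·m clockwise.
Battery pack: 5.93 × 9.8 = 58.11 N down at 0.61 m → arm 2.94 m, τ = 58.11 × 2.94 = 170.8 N·m clockwise.
Lamp: 8 × 9.8 = 78.4 N down at 6.44 m → arm 2.89 m, τ = 78.4 × 2.89 = 226.6 N·m counterclockwise.
Net moment of known loads = 159.9 N·m clockwise.
An unknown mass m at 4.9 m has arm 1.35 m; its moment is m·g·1.35 counterclockwise.
Στ = 0 ⇒ m × 9.8 × 1.35 = 159.9 ⇒ m = 159.9 / (9.8 × 1.35) = 12.1 kg.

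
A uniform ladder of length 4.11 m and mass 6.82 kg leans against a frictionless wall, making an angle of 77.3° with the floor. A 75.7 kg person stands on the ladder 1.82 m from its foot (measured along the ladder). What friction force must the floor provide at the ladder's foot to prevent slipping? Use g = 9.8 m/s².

f ≈ 81.6 N

Taking torques about the foot of the ladder:
Ladder weight 6.82×9.8 = 66.84 N acts at 2.055 m along the ladder; its horizontal arm is 2.055·cos77.3° = 0.4518 m → τ = 30.2 N·m clockwise.
Person: 75.7×9.8 = 741.9 N at 1.82 m → arm 0.4001 m → τ = 296.8 N·m clockwise.
Wall normal N acts horizontally at the top; its moment arm is the height L sinθ = 4.11·sin77.3° = 4.009 m, counterclockwise.
Balancing moments: N × 4.009 = 327, giving N = 81.6 N.
ΣFx = 0: friction at the foot balances the wall's push, so f = N_wall = 81.6 N.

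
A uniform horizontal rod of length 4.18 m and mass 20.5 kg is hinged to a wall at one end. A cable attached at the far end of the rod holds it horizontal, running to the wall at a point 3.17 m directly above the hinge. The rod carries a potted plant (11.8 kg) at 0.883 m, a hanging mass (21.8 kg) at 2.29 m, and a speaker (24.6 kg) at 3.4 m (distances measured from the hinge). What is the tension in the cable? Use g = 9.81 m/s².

Sum moments about the hinge (the unknown hinge reaction has zero arm there).
Beam weight: 20.5 × 9.81 = 201.1 N down at 2.09 m → arm 2.09 m, τ = 201.1 × 2.09 = 420.3 N·m clockwise.
Potted plant: 11.8 × 9.81 = 115.8 N down at 0.883 m → arm 0.883 m, τ = 115.8 × 0.883 = 102.3 N·m clockwise.
Hanging mass: 21.8 × 9.81 = 213.9 N down at 2.29 m → arm 2.29 m, τ = 213.9 × 2.29 = 489.8 N·m clockwise.
Speaker: 24.6 × 9.81 = 241.3 N down at 3.4 m → arm 3.4 m, τ = 241.3 × 3.4 = 820.4 N·m clockwise.
Total clockwise load moment = 1833 N·m.
The cable tension T acts at 4.18 m; only its component perpendicular to the rod, T sinθ, produces torque. sinθ = h/√(h²+d²) = 3.17/√(3.17²+4.18²) = 0.6043.
Στ = 0 ⇒ T × 4.18 × 0.6043 = 1833 ⇒ T = 1833 / 2.526 = 726 N.

T ≈ 726 N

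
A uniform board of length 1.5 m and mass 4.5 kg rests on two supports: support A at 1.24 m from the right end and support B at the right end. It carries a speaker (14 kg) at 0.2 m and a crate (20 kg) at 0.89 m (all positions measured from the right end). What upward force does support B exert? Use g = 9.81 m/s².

Take moments about support A.
Beam weight: 4.5 × 9.81 = 44.15 N down at 0.75 m → arm 0.49 m, τ = 44.15 × 0.49 = 21.63 N·m clockwise.
Speaker: 14 × 9.81 = 137.3 N down at 0.2 m → arm 1.04 m, τ = 137.3 × 1.04 = 142.8 N·m clockwise.
Crate: 20 × 9.81 = 196.2 N down at 0.89 m → arm 0.35 m, τ = 196.2 × 0.35 = 68.67 N·m clockwise.
Net load moment about support A = 233.1 N·m clockwise.
Reaction R at support B is upward at 0 m, arm 1.24 m → moment R × 1.24 counterclockwise.
Setting net torque to zero: R × 1.24 = 233.1 → R = 188 N.

R_B ≈ 188 N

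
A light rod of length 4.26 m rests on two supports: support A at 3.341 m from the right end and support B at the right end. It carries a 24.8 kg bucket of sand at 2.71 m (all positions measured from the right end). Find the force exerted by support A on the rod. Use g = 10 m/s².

R_A ≈ 201 N

About support B:
Bucket of sand: 24.8 × 10 = 248 N down at 2.71 m → arm 2.71 m, τ = 248 × 2.71 = 672.1 N·m counterclockwise.
Net load moment about support B = 672.1 N·m counterclockwise.
Reaction R at support A is upward at 3.341 m, arm 3.341 m → moment R × 3.341 clockwise.
Στ = 0 ⇒ R × 3.341 = 672.1 ⇒ R = 201 N.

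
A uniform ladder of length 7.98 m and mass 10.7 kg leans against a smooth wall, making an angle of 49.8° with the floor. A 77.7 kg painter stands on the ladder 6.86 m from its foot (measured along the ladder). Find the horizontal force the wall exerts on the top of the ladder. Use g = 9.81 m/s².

N_wall ≈ 598 N

Choose the foot of the ladder as the axis so the floor normal and friction both act there and drop out.
Ladder weight 10.7×9.81 = 105 N acts at 3.99 m along the ladder; its horizontal arm is 3.99·cos49.8° = 2.575 m → τ = 270.4 N·m clockwise.
Painter: 77.7×9.81 = 762.2 N at 6.86 m → arm 4.428 m → τ = 3375 N·m clockwise.
Wall normal N acts horizontally at the top; its moment arm is the height L sinθ = 7.98·sin49.8° = 6.095 m, counterclockwise.
For rotational equilibrium, N × 6.095 = 3645, so N = 598 N.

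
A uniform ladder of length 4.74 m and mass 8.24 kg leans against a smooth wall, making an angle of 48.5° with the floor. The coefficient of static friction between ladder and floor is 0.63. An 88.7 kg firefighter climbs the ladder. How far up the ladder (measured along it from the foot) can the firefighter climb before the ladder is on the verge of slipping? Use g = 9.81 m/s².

Take moments about the foot of the ladder.
Ladder weight 8.24×9.81 = 80.83 N acts at 2.37 m along the ladder; its horizontal arm is 2.37·cos48.5° = 1.57 m → τ = 126.9 N·m clockwise.
Firefighter weight 88.7×9.81 = 870.1 N at distance d → arm d·cos48.5° → τ = 870.1·d·0.6626 clockwise.
Wall normal N at the top has arm L sinθ = 3.55 m counterclockwise, so Στ = 0 gives N·3.55 = 126.9 + 576.5·d.
ΣFy = 0 ⇒ N_floor = 950.9 N, so the maximum friction is μ_s·N_floor = 0.63×950.9 = 599.1 N. ΣFx = 0 ⇒ N_wall = f, so at the slipping point N = 599.1 N.
Substituting: 599.1×3.55 = 126.9 + 576.5·d ⇒ d = (2127 − 126.9) / 576.5 = 3.47 m.

d ≈ 3.47 m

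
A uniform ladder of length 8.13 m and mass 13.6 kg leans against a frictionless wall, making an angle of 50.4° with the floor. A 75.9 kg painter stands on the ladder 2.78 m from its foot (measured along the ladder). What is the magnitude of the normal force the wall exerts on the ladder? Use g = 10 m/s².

Sum moments about the foot of the ladder (the floor normal and friction both act there and drop out).
Ladder weight 13.6×10 = 136 N acts at 4.065 m along the ladder; its horizontal arm is 4.065·cos50.4° = 2.591 m → τ = 352.4 N·m clockwise.
Painter: 75.9×10 = 759 N at 2.78 m → arm 1.772 m → τ = 1345 N·m clockwise.
Wall normal N acts horizontally at the top; its moment arm is the height L sinθ = 8.13·sin50.4° = 6.264 m, counterclockwise.
For rotational equilibrium, N × 6.264 = 1697, so N = 271 N.

N_wall ≈ 271 N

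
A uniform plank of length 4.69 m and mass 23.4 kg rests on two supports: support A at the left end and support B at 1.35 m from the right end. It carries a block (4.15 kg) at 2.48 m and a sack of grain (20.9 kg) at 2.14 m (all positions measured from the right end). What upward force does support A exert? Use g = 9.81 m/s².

Taking torques about support B:
Beam weight: 23.4 × 9.81 = 229.6 N down at 2.345 m → arm 0.995 m, τ = 229.6 × 0.995 = 228.5 N·m counterclockwise.
Block: 4.15 × 9.81 = 40.71 N down at 2.48 m → arm 1.13 m, τ = 40.71 × 1.13 = 46 N·m counterclockwise.
Sack of grain: 20.9 × 9.81 = 205 N down at 2.14 m → arm 0.79 m, τ = 205 × 0.79 = 162 N·m counterclockwise.
Net load moment about support B = 436.5 N·m counterclockwise.
Reaction R at support A is upward at 4.69 m, arm 3.34 m → moment R × 3.34 clockwise.
For rotational equilibrium, R × 3.34 = 436.5, so R = 131 N.

R_A ≈ 131 N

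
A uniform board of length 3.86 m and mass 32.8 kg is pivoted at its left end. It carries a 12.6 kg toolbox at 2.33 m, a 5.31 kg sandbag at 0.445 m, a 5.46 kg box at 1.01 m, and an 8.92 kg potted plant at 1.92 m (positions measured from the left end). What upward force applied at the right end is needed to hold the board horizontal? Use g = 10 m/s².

Take moments about the left end.
Beam weight: 32.8 × 10 = 328 N down at 1.93 m → arm 1.93 m, τ = 328 × 1.93 = 633 N·m clockwise.
Toolbox: 12.6 × 10 = 126 N down at 2.33 m → arm 2.33 m, τ = 126 × 2.33 = 293.6 N·m clockwise.
Sandbag: 5.31 × 10 = 53.1 N down at 0.445 m → arm 0.445 m, τ = 53.1 × 0.445 = 23.63 N·m clockwise.
Box: 5.46 × 10 = 54.6 N down at 1.01 m → arm 1.01 m, τ = 54.6 × 1.01 = 55.15 N·m clockwise.
Potted plant: 8.92 × 10 = 89.2 N down at 1.92 m → arm 1.92 m, τ = 89.2 × 1.92 = 171.3 N·m clockwise.
Net moment of the loads = 1177 N·m clockwise.
The upward force F acts at the right end, arm 3.86 m, giving F × 3.86 counterclockwise.
Στ = 0 ⇒ F × 3.86 = 1177 ⇒ F = 1177 / 3.86 = 305 N.

F ≈ 305 N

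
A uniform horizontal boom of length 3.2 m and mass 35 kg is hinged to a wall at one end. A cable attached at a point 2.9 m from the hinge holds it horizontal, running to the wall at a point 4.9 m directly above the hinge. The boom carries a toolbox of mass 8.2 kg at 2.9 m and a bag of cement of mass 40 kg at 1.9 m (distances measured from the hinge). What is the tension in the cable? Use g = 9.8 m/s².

Choose the hinge as the axis so the unknown hinge reaction has zero arm there.
Beam weight: 35 × 9.8 = 343 N down at 1.6 m → arm 1.6 m, τ = 343 × 1.6 = 548.8 N·m clockwise.
Toolbox: 8.2 × 9.8 = 80.36 N down at 2.9 m → arm 2.9 m, τ = 80.36 × 2.9 = 233 N·m clockwise.
Bag of cement: 40 × 9.8 = 392 N down at 1.9 m → arm 1.9 m, τ = 392 × 1.9 = 744.8 N·m clockwise.
Total clockwise load moment = 1527 N·m.
The cable tension T acts at 2.9 m; only its component perpendicular to the boom, T sinθ, produces torque. sinθ = h/√(h²+d²) = 4.9/√(4.9²+2.9²) = 0.8606.
Balancing moments: T × 2.9 × 0.8606 = 1527, giving T = 1527 / 2.496 = 612 N.

T ≈ 612 N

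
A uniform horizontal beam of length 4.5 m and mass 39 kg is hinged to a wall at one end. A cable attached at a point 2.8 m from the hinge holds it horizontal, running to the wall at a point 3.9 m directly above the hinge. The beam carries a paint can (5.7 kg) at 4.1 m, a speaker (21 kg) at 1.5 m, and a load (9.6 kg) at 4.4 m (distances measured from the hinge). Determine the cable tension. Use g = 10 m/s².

Take moments about the hinge.
Beam weight: 39 × 10 = 390 N down at 2.25 m → arm 2.25 m, τ = 390 × 2.25 = 877.5 N·m clockwise.
Paint can: 5.7 × 10 = 57 N down at 4.1 m → arm 4.1 m, τ = 57 × 4.1 = 233.7 N·m clockwise.
Speaker: 21 × 10 = 210 N down at 1.5 m → arm 1.5 m, τ = 210 × 1.5 = 315 N·m clockwise.
Load: 9.6 × 10 = 96 N down at 4.4 m → arm 4.4 m, τ = 96 × 4.4 = 422.4 N·m clockwise.
Total clockwise load moment = 1849 N·m.
The cable tension T acts at 2.8 m; only its component perpendicular to the beam, T sinθ, produces torque. sinθ = h/√(h²+d²) = 3.9/√(3.9²+2.8²) = 0.8123.
Setting net torque to zero: T × 2.8 × 0.8123 = 1849 → T = 1849 / 2.274 = 813 N.

T ≈ 813 N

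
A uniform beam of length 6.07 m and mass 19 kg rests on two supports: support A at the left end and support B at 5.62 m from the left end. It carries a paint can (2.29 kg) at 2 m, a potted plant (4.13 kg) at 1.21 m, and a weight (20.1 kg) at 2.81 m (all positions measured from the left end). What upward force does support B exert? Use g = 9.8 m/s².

About support A:
Beam weight: 19 × 9.8 = 186.2 N down at 3.035 m → arm 3.035 m, τ = 186.2 × 3.035 = 565.1 N·m clockwise.
Paint can: 2.29 × 9.8 = 22.44 N down at 2 m → arm 2 m, τ = 22.44 × 2 = 44.88 N·m clockwise.
Potted plant: 4.13 × 9.8 = 40.47 N down at 1.21 m → arm 1.21 m, τ = 40.47 × 1.21 = 48.97 N·m clockwise.
Weight: 20.1 × 9.8 = 197 N down at 2.81 m → arm 2.81 m, τ = 197 × 2.81 = 553.6 N·m clockwise.
Net load moment about support A = 1213 N·m clockwise.
Reaction R at support B is upward at 5.62 m, arm 5.62 m → moment R × 5.62 counterclockwise.
Στ = 0 ⇒ R × 5.62 = 1213 ⇒ R = 216 N.

R_B ≈ 216 N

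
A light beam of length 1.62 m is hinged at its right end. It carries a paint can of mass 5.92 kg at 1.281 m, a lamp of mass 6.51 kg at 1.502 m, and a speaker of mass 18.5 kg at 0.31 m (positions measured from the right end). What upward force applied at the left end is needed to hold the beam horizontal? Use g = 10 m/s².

Sum moments about the right end (the unknown pivot reaction has zero arm there).
Paint can: 5.92 × 10 = 59.2 N down at 1.281 m → arm 1.281 m, τ = 59.2 × 1.281 = 75.84 N·m counterclockwise.
Lamp: 6.51 × 10 = 65.1 N down at 1.502 m → arm 1.502 m, τ = 65.1 × 1.502 = 97.78 N·m counterclockwise.
Speaker: 18.5 × 10 = 185 N down at 0.31 m → arm 0.31 m, τ = 185 × 0.31 = 57.35 N·m counterclockwise.
Net moment of the loads = 231 N·m counterclockwise.
The upward force F acts at the left end, arm 1.62 m, giving F × 1.62 clockwise.
Στ = 0 ⇒ F × 1.62 = 231 ⇒ F = 231 / 1.62 = 143 N.

F ≈ 143 N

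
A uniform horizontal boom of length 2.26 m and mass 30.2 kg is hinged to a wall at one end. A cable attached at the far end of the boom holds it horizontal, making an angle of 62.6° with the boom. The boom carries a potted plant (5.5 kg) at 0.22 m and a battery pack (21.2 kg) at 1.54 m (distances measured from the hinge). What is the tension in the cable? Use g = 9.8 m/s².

Sum moments about the hinge (the unknown hinge reaction has zero arm there).
Beam weight: 30.2 × 9.8 = 296 N down at 1.13 m → arm 1.13 m, τ = 296 × 1.13 = 334.5 N·m clockwise.
Potted plant: 5.5 × 9.8 = 53.9 N down at 0.22 m → arm 0.22 m, τ = 53.9 × 0.22 = 11.86 N·m clockwise.
Battery pack: 21.2 × 9.8 = 207.8 N down at 1.54 m → arm 1.54 m, τ = 207.8 × 1.54 = 320 N·m clockwise.
Total clockwise load moment = 666.4 N·m.
The cable tension T acts at 2.26 m; only its component perpendicular to the boom, T sinθ, produces torque. sin 62.6° = 0.8878.
Setting net torque to zero: T × 2.26 × 0.8878 = 666.4 → T = 666.4 / 2.006 = 332 N.

T ≈ 332 N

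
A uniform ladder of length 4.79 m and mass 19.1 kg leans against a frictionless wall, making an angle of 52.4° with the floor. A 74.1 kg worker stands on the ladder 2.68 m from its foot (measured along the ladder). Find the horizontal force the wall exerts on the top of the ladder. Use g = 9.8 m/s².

N_wall ≈ 385 N

Choose the foot of the ladder as the axis so the floor normal and friction both act there and drop out.
Ladder weight 19.1×9.8 = 187.2 N acts at 2.395 m along the ladder; its horizontal arm is 2.395·cos52.4° = 1.461 m → τ = 273.5 N·m clockwise.
Worker: 74.1×9.8 = 726.2 N at 2.68 m → arm 1.635 m → τ = 1187 N·m clockwise.
Wall normal N acts horizontally at the top; its moment arm is the height L sinθ = 4.79·sin52.4° = 3.795 m, counterclockwise.
Setting net torque to zero: N × 3.795 = 1460 → N = 385 N.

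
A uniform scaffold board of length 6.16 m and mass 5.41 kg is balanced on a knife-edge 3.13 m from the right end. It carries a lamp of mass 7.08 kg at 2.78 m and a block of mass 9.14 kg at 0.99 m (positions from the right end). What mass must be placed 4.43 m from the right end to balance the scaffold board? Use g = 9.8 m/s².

m ≈ 17.2 kg

Take moments about the knife-edge (at 3.13 m from the right end).
Beam weight: 5.41 × 9.8 = 53.02 N down at 3.08 m → arm 0.05 m, τ = 53.02 × 0.05 = 2.651 N·m clockwise.
Lamp: 7.08 × 9.8 = 69.38 N down at 2.78 m → arm 0.35 m, τ = 69.38 × 0.35 = 24.28 N·m clockwise.
Block: 9.14 × 9.8 = 89.57 N down at 0.99 m → arm 2.14 m, τ = 89.57 × 2.14 = 191.7 N·m clockwise.
Net moment of known loads = 218.6 N·m clockwise.
An unknown mass m at 4.43 m has arm 1.3 m; its moment is m·g·1.3 counterclockwise.
Balancing moments: m × 9.8 × 1.3 = 218.6, giving m = 218.6 / (9.8 × 1.3) = 17.2 kg.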